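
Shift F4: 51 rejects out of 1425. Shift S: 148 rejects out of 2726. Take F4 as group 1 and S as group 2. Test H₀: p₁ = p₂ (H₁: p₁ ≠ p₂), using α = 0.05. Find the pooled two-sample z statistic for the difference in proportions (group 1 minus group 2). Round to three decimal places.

p̂₁ = 51/1425 = 0.035789, p̂₂ = 148/2726 = 0.054292.
Pooled p̂ = (51+148)/(1425+2726) = 199/4151 = 0.047940.
SE = √(0.045642 × 0.00106859) = 0.006984.
z = (0.035789 − 0.054292)/0.006984 = -0.018503/0.006984 = -2.649.
Two-sided p-value ≈ 2·Φ(−2.649) = 0.0081, so at α = 0.05 we reject H₀.

z = -2.649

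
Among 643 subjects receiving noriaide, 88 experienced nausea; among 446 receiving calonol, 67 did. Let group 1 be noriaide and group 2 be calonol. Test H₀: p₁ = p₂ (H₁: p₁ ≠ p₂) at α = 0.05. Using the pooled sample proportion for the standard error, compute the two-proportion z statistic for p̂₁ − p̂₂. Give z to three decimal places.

p̂₁ = 88/643 ≈ 0.13686, p̂₂ = 67/446 ≈ 0.15022.
Pooled p̂ = (88+67)/(643+446) = 155/1089 = 0.14233.
SE = √(p̂(1−p̂)(1/n₁+1/n₂)) = √(0.14233·0.85767·0.00379736) = √(0.000463559) = 0.02153.
z = (0.13686 − 0.15022)/0.02153 = -0.01336/0.02153 = -0.621.
Two-sided p-value ≈ 2·Φ(−0.621) = 0.5347, so at α = 0.05 we fail to reject H₀.

z = -0.621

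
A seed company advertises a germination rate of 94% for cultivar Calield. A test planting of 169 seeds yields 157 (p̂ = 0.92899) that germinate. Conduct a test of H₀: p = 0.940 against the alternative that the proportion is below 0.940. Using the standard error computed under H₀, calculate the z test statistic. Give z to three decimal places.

z = -0.602

p̂ = 157/169 ≈ 0.928994.
Under H₀, SE = √(0.94·0.06/169) = √(0.000333728) = 0.018268.
z = (0.928994 − 0.94)/0.018268 = -0.011006/0.018268 = -0.602.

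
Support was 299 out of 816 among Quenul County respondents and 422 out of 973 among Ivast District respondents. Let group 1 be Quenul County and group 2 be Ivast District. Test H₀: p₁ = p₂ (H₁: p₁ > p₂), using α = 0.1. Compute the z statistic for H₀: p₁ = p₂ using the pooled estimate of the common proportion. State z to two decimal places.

z = -2.89

p̂₁ = 299/816 ≈ 0.3664, p̂₂ = 422/973 ≈ 0.4337.
Pooled p̂ = (299+422)/(816+973) = 721/1789 = 0.4030.
SE = √(0.240595 × 0.00225324) = 0.0233.
z = (0.3664 − 0.4337)/0.0233 = -0.0673/0.0233 = -2.89.
p-value = P(Z > -2.890) ≈ 0.9981; since p > α = 0.1, fail to reject H₀.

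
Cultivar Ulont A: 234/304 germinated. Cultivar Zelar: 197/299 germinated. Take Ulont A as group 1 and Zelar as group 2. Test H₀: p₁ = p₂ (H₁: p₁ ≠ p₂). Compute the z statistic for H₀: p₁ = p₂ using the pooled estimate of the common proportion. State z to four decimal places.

z = 3.0148

p̂₁ = 234/304 ≈ 0.769737, p̂₂ = 197/299 ≈ 0.658863.
Pooled p̂ = (234+197)/(304+299) = 431/603 = 0.714760.
SE = √(0.203878 × 0.00663396) = 0.036777.
z = (0.769737 − 0.658863)/0.036777 = 0.110874/0.036777 = 3.0148.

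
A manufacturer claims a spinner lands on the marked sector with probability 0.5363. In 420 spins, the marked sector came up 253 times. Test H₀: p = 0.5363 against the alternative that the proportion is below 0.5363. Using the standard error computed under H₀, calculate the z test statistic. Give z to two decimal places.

z = 2.72

p̂ = 253/420 ≈ 0.6024.
Standard error under H₀: √(0.5363×0.4637/420) = 0.0243.
z = (0.6024 − 0.5363)/0.0243 = 0.0661/0.0243 = 2.72.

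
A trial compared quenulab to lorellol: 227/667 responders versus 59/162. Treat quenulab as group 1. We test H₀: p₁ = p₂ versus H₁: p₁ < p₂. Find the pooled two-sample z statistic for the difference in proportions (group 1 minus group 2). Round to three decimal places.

z = -0.573

p̂₁ = 227/667 = 0.34033, p̂₂ = 59/162 = 0.36420.
Pooled p̂ = (227+59)/(667+162) = 286/829 = 0.34499.
SE = √(0.225973 × 0.00767209) = 0.04164.
z = (0.34033 − 0.36420)/0.04164 = -0.02387/0.04164 = -0.573.
p-value = P(Z < -0.573) ≈ 0.2832.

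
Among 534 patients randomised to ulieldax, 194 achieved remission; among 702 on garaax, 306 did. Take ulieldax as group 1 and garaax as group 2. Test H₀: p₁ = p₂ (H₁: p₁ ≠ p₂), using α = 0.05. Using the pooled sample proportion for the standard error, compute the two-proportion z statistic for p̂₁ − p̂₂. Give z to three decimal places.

z = -2.576

p̂₁ = 194/534 ≈ 0.36330, p̂₂ = 306/702 ≈ 0.43590.
Pooled p̂ = (194+306)/(534+702) = 500/1236 = 0.40453.
SE = √(0.240886 × 0.00329716) = 0.02818.
z = (0.36330 − 0.43590)/0.02818 = -0.07260/0.02818 = -2.576.
Two-sided p-value ≈ 2·Φ(−2.576) = 0.0100; since p < α = 0.05, reject H₀.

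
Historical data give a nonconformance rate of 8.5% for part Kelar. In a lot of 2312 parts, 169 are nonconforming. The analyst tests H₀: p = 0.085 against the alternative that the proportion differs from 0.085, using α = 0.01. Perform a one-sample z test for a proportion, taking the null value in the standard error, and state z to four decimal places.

p̂ = 169/2312 ≈ 0.0730969.
Standard error under H₀: √(0.085×0.915/2312) = 0.0058000.
z = (0.0730969 − 0.085)/0.0058000 = -0.0119031/0.0058000 = -2.0523.
Two-sided p-value ≈ 2·Φ(−2.052) = 0.0401. With α = 0.01, fail to reject H₀.

z = -2.0523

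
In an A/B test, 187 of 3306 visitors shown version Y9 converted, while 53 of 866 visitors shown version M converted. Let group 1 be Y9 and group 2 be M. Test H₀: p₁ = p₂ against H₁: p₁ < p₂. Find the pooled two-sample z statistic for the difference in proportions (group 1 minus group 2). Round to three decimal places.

z = -0.522

p̂₁ = 187/3306 = 0.05656, p̂₂ = 53/866 = 0.06120.
Pooled p̂ = (187+53)/(3306+866) = 240/4172 = 0.05753.
SE = √(0.0542171 × 0.00145721) = 0.00889.
z = (0.05656 − 0.06120)/0.00889 = -0.00464/0.00889 = -0.522.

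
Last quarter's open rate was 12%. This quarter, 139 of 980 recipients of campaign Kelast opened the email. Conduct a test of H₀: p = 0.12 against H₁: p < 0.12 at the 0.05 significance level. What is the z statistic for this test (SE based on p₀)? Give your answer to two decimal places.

z = 2.10

p̂ = 139/980 ≈ 0.1418.
SE = √(p₀(1−p₀)/n) = √(0.1056/980) = 0.0104.
z = (0.1418 − 0.12)/0.0104 = 0.0218/0.0104 = 2.10.
p-value = P(Z < 2.104) ≈ 0.9823; since p > α = 0.05, fail to reject H₀.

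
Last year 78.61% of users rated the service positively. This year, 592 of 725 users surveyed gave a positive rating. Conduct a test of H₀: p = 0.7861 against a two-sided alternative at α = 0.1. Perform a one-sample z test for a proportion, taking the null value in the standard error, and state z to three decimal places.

p̂ = 592/725 = 0.816552.
Standard error under H₀: √(0.7861×0.2139/725) = 0.015229.
z = (0.816552 − 0.7861)/0.015229 = 0.030452/0.015229 = 2.000.
Two-sided p-value ≈ 2·Φ(−2.000) = 0.0455; since p < α = 0.1, reject H₀.

z = 2.000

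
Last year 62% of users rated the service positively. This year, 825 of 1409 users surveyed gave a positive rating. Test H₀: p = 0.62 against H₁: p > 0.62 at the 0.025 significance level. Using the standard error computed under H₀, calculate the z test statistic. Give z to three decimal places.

z = -2.666

p̂ = 825/1409 ≈ 0.585522.
SE = √(p₀(1−p₀)/n) = √(0.2356/1409) = 0.012931.
z = (0.585522 − 0.62)/0.012931 = -0.034478/0.012931 = -2.666.
p-value = P(Z > -2.666) ≈ 0.9962; since p > α = 0.025, fail to reject H₀.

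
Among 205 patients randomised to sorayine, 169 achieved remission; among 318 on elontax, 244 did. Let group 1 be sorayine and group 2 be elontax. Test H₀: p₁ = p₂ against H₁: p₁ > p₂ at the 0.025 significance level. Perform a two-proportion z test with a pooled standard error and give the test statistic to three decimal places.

p̂₁ = 169/205 ≈ 0.82439, p̂₂ = 244/318 ≈ 0.76730.
Pooled p̂ = (169+244)/(205+318) = 413/523 = 0.78967.
SE = √(p̂(1−p̂)(1/n₁+1/n₂)) = √(0.78967·0.21033·0.0080227) = √(0.00133248) = 0.03650.
z = (0.82439 − 0.76730)/0.03650 = 0.05709/0.03650 = 1.564.
p-value = P(Z > 1.564) ≈ 0.0589; since p > α = 0.025, fail to reject H₀.

z = 1.564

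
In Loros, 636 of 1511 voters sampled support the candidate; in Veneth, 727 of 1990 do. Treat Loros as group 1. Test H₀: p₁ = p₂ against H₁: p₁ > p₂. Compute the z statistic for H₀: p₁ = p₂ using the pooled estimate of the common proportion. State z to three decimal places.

p̂₁ = 636/1511 = 0.420913, p̂₂ = 727/1990 = 0.365327.
Pooled p̂ = (636+727)/(1511+1990) = 1363/3501 = 0.389317.
SE = √(0.237749 × 0.00116433) = 0.016638.
z = (0.420913 − 0.365327)/0.016638 = 0.055586/0.016638 = 3.341.

z = 3.341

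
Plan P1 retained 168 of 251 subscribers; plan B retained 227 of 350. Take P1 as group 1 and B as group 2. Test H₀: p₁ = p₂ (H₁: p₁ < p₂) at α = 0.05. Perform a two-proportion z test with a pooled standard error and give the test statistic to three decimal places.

p̂₁ = 168/251 ≈ 0.66932, p̂₂ = 227/350 ≈ 0.64857.
Pooled p̂ = (168+227)/(251+350) = 395/601 = 0.65724.
SE = √(0.225276 × 0.00684121) = 0.03926.
z = (0.66932 − 0.64857)/0.03926 = 0.02075/0.03926 = 0.529.
p-value = P(Z < 0.529) ≈ 0.7015, so at α = 0.05 we fail to reject H₀.

z = 0.529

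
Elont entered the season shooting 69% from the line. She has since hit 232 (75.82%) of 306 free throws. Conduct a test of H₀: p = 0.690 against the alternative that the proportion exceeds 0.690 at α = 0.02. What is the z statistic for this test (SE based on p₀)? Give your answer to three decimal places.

p̂ = 232/306 = 0.75817.
Under H₀, SE = √(0.69·0.31/306) = √(0.00069902) = 0.02644.
z = (0.75817 − 0.69)/0.02644 = 0.06817/0.02644 = 2.578.
p-value = P(Z > 2.578) ≈ 0.0050, so at α = 0.02 we reject H₀.

z = 2.578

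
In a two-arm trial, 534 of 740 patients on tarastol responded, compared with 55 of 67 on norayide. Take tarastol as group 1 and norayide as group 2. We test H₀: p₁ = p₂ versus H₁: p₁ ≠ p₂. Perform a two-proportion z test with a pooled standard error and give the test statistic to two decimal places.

z = -1.75

p̂₁ = 534/740 ≈ 0.7216, p̂₂ = 55/67 ≈ 0.8209.
Pooled p̂ = (534+55)/(740+67) = 589/807 = 0.7299.
SE = √(0.197163 × 0.0162767) = 0.0566.
z = (0.7216 − 0.8209)/0.0566 = -0.0993/0.0566 = -1.75.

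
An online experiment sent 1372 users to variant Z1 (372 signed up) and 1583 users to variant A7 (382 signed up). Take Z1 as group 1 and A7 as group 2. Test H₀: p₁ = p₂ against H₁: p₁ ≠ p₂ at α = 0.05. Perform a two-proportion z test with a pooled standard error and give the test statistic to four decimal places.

p̂₁ = 372/1372 = 0.2711370, p̂₂ = 382/1583 = 0.2413140.
Pooled p̂ = (372+382)/(1372+1583) = 754/2955 = 0.2551607.
SE = √(p̂(1−p̂)(1/n₁+1/n₂)) = √(0.2551607·0.7448393·0.00136057) = √(0.000258582) = 0.0160805.
z = (0.2711370 − 0.2413140)/0.0160805 = 0.0298230/0.0160805 = 1.8546.
p-value = 2·P(Z > 1.855) ≈ 0.0637; since p > α = 0.05, fail to reject H₀.

z = 1.8546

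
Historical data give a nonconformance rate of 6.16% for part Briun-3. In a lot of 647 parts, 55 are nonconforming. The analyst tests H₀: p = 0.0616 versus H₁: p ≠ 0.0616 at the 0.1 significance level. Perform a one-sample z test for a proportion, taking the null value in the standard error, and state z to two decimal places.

z = 2.48

p̂ = 55/647 = 0.08501.
Standard error under H₀: √(0.0616×0.9384/647) = 0.00945.
z = (0.08501 − 0.0616)/0.00945 = 0.02341/0.00945 = 2.48.
Two-sided p-value ≈ 2·Φ(−2.476) = 0.0133. With α = 0.1, reject H₀.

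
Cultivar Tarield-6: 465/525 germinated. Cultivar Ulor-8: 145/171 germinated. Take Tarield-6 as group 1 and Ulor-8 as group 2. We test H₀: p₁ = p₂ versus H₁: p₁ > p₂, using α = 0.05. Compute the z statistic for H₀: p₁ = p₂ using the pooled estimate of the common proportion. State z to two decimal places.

z = 1.30

p̂₁ = 465/525 = 0.8857, p̂₂ = 145/171 = 0.8480.
Pooled p̂ = (465+145)/(525+171) = 610/696 = 0.8764.
SE = √(p̂(1−p̂)(1/n₁+1/n₂)) = √(0.8764·0.1236·0.00775272) = √(0.000839583) = 0.0290.
z = (0.8857 − 0.8480)/0.0290 = 0.0377/0.0290 = 1.30.
p-value = P(Z > 1.303) ≈ 0.0963. With α = 0.05, fail to reject H₀.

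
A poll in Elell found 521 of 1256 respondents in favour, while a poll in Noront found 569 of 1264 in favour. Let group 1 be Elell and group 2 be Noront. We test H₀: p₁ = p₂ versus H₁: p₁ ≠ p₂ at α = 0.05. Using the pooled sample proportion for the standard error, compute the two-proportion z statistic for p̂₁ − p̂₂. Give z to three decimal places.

z = -1.791

p̂₁ = 521/1256 = 0.41481, p̂₂ = 569/1264 = 0.45016.
Pooled p̂ = (521+569)/(1256+1264) = 1090/2520 = 0.43254.
SE = √(0.245449 × 0.00158732) = 0.01974.
z = (0.41481 − 0.45016)/0.01974 = -0.03535/0.01974 = -1.791.
Two-sided p-value ≈ 2·Φ(−1.791) = 0.0733, so at α = 0.05 we fail to reject H₀.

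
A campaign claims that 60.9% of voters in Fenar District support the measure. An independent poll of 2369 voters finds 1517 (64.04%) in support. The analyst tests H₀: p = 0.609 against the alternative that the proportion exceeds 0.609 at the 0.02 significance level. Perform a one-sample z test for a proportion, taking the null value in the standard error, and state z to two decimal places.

p̂ = 1517/2369 ≈ 0.64035.
Standard error under H₀: √(0.609×0.391/2369) = 0.01003.
z = (0.64035 − 0.609)/0.01003 = 0.03135/0.01003 = 3.13.
p-value = P(Z > 3.127) ≈ 0.0009, so at α = 0.02 we reject H₀.

z = 3.13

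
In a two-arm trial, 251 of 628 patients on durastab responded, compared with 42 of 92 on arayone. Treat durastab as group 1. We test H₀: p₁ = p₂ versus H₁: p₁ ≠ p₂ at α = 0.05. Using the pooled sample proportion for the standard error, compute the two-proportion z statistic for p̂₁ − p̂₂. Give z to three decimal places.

p̂₁ = 251/628 = 0.39968, p̂₂ = 42/92 = 0.45652.
Pooled p̂ = (251+42)/(628+92) = 293/720 = 0.40694.
SE = √(p̂(1−p̂)(1/n₁+1/n₂)) = √(0.40694·0.59306·0.0124619) = √(0.00300757) = 0.05484.
z = (0.39968 − 0.45652)/0.05484 = -0.05684/0.05484 = -1.036.
p-value = 2·P(Z > 1.036) ≈ 0.3000; since p > α = 0.05, fail to reject H₀.

z = -1.036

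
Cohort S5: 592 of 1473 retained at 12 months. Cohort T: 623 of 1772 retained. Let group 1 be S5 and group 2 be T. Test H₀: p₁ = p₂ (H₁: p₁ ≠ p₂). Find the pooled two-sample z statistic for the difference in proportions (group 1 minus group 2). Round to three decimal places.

z = 2.949

p̂₁ = 592/1473 ≈ 0.401901, p̂₂ = 623/1772 ≈ 0.351580.
Pooled p̂ = (592+623)/(1473+1772) = 1215/3245 = 0.374422.
SE = √(p̂(1−p̂)(1/n₁+1/n₂)) = √(0.374422·0.625578·0.00124322) = √(0.0002912) = 0.017065.
z = (0.401901 − 0.351580)/0.017065 = 0.050321/0.017065 = 2.949.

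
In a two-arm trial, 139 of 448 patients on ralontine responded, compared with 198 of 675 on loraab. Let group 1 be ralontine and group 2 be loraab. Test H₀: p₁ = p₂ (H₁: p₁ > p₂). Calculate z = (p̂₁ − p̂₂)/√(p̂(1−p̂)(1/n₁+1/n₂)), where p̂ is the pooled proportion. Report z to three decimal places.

z = 0.606

p̂₁ = 139/448 ≈ 0.310268, p̂₂ = 198/675 ≈ 0.293333.
Pooled p̂ = (139+198)/(448+675) = 337/1123 = 0.300089.
SE = √(p̂(1−p̂)(1/n₁+1/n₂)) = √(0.300089·0.699911·0.00371362) = √(0.000779993) = 0.027928.
z = (0.310268 − 0.293333)/0.027928 = 0.016935/0.027928 = 0.606.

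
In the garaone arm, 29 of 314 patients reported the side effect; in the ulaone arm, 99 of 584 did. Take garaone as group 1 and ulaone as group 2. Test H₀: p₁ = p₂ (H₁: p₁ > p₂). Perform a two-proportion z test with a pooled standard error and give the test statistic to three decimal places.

p̂₁ = 29/314 = 0.092357, p̂₂ = 99/584 = 0.169521.
Pooled p̂ = (29+99)/(314+584) = 128/898 = 0.142539.
SE = √(p̂(1−p̂)(1/n₁+1/n₂)) = √(0.142539·0.857461·0.00489704) = √(0.000598524) = 0.024465.
z = (0.092357 − 0.169521)/0.024465 = -0.077164/0.024465 = -3.154.
p-value = P(Z > -3.154) ≈ 0.9992.

z = -3.154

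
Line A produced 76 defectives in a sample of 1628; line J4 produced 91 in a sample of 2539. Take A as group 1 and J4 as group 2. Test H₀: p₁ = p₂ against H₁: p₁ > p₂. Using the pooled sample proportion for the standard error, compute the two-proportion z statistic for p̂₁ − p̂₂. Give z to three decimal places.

p̂₁ = 76/1628 ≈ 0.046683, p̂₂ = 91/2539 ≈ 0.035841.
Pooled p̂ = (76+91)/(1628+2539) = 167/4167 = 0.040077.
SE = √(p̂(1−p̂)(1/n₁+1/n₂)) = √(0.040077·0.959923·0.00100811) = √(3.87825e-05) = 0.006228.
z = (0.046683 − 0.035841)/0.006228 = 0.010842/0.006228 = 1.741.
p-value = P(Z > 1.741) ≈ 0.0408.

z = 1.741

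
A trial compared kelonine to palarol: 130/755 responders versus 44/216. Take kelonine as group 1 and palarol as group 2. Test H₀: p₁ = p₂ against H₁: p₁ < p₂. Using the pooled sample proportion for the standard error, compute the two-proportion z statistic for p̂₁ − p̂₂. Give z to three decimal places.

p̂₁ = 130/755 ≈ 0.17219, p̂₂ = 44/216 ≈ 0.20370.
Pooled p̂ = (130+44)/(755+216) = 174/971 = 0.17920.
SE = √(0.147085 × 0.00595413) = 0.02959.
z = (0.17219 − 0.20370)/0.02959 = -0.03151/0.02959 = -1.065.

z = -1.065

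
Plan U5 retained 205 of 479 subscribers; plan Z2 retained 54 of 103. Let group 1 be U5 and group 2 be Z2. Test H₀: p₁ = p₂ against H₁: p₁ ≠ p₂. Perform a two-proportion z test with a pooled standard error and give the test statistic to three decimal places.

p̂₁ = 205/479 = 0.42797, p̂₂ = 54/103 = 0.52427.
Pooled p̂ = (205+54)/(479+103) = 259/582 = 0.44502.
SE = √(0.246977 × 0.0117964) = 0.05398.
z = (0.42797 − 0.52427)/0.05398 = -0.09630/0.05398 = -1.784.
Two-sided p-value ≈ 2·Φ(−1.784) = 0.0744.

z = -1.784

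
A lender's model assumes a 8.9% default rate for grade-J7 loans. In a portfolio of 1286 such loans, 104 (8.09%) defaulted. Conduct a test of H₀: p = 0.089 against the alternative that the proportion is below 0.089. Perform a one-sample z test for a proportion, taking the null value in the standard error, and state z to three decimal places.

z = -1.024

p̂ = 104/1286 ≈ 0.08087.
SE = √(p₀(1−p₀)/n) = √(0.081079/1286) = 0.00794.
z = (0.08087 − 0.089)/0.00794 = -0.00813/0.00794 = -1.024.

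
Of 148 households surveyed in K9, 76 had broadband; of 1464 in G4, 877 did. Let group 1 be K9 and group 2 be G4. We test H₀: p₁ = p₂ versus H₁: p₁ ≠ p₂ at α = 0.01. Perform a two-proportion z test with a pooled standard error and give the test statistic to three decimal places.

z = -2.017

p̂₁ = 76/148 = 0.51351, p̂₂ = 877/1464 = 0.59904.
Pooled p̂ = (76+877)/(148+1464) = 953/1612 = 0.59119.
SE = √(0.241684 × 0.00743982) = 0.04240.
z = (0.51351 − 0.59904)/0.04240 = -0.08553/0.04240 = -2.017.
Two-sided p-value ≈ 2·Φ(−2.017) = 0.0437; since p > α = 0.01, fail to reject H₀.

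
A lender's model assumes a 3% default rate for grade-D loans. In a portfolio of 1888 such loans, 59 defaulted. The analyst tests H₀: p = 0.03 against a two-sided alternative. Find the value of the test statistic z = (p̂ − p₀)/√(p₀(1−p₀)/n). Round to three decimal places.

z = 0.318

p̂ = 59/1888 = 0.03125.
SE = √(p₀(1−p₀)/n) = √(0.0291/1888) = 0.00393.
z = (0.03125 − 0.03)/0.00393 = 0.00125/0.00393 = 0.318.
p-value = 2·P(Z > 0.318) ≈ 0.7502.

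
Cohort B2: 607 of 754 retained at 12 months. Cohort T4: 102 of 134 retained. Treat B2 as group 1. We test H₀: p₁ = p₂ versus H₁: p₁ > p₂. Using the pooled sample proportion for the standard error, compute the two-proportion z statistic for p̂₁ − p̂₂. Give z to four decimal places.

p̂₁ = 607/754 ≈ 0.805040, p̂₂ = 102/134 ≈ 0.761194.
Pooled p̂ = (607+102)/(754+134) = 709/888 = 0.798423.
SE = √(0.160943 × 0.00878895) = 0.037610.
z = (0.805040 − 0.761194)/0.037610 = 0.043846/0.037610 = 1.1658.

z = 1.1658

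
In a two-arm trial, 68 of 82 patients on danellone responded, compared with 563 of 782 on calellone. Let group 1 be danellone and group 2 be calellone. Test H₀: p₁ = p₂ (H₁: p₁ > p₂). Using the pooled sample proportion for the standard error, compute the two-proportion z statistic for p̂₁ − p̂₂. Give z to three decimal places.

p̂₁ = 68/82 ≈ 0.82927, p̂₂ = 563/782 ≈ 0.71995.
Pooled p̂ = (68+563)/(82+782) = 631/864 = 0.73032.
SE = √(0.196951 × 0.0134739) = 0.05151.
z = (0.82927 − 0.71995)/0.05151 = 0.10932/0.05151 = 2.122.

z = 2.122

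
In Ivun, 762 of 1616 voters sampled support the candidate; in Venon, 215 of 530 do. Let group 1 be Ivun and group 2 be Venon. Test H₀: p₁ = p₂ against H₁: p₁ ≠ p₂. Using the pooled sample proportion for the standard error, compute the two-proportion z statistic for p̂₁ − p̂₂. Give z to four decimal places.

p̂₁ = 762/1616 ≈ 0.471535, p̂₂ = 215/530 ≈ 0.405660.
Pooled p̂ = (762+215)/(1616+530) = 977/2146 = 0.455266.
SE = √(0.247999 × 0.0025056) = 0.024928.
z = (0.471535 − 0.405660)/0.024928 = 0.065875/0.024928 = 2.6426.
Two-sided p-value ≈ 2·Φ(−2.643) = 0.0082.

z = 2.6426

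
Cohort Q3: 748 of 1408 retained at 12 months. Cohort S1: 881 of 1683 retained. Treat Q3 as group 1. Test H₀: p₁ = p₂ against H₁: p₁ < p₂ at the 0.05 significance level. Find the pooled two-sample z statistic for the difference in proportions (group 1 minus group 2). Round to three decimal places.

z = 0.431

p̂₁ = 748/1408 = 0.531250, p̂₂ = 881/1683 = 0.523470.
Pooled p̂ = (748+881)/(1408+1683) = 1629/3091 = 0.527014.
SE = √(p̂(1−p̂)(1/n₁+1/n₂)) = √(0.527014·0.472986·0.0013044) = √(0.000325149) = 0.018032.
z = (0.531250 − 0.523470)/0.018032 = 0.007780/0.018032 = 0.431.
p-value = P(Z < 0.431) ≈ 0.6669; since p > α = 0.05, fail to reject H₀.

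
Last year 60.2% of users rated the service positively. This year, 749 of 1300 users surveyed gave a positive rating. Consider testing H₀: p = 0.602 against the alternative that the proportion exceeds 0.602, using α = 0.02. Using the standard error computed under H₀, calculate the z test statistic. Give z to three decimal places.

z = -1.904

p̂ = 749/1300 ≈ 0.57615.
Under H₀, SE = √(0.602·0.398/1300) = √(0.000184305) = 0.01358.
z = (0.57615 − 0.602)/0.01358 = -0.02585/0.01358 = -1.904.
p-value = P(Z > -1.904) ≈ 0.9715. With α = 0.02, fail to reject H₀.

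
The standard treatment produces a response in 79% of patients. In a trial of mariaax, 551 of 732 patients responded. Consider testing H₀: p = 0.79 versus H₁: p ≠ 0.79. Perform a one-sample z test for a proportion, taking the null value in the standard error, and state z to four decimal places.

p̂ = 551/732 = 0.752732.
Standard error under H₀: √(0.79×0.21/732) = 0.015055.
z = (0.752732 − 0.79)/0.015055 = -0.037268/0.015055 = -2.4755.

z = -2.4755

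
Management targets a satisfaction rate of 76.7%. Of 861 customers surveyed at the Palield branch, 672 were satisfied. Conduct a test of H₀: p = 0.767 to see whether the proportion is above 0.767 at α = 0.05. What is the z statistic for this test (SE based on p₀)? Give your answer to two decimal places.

p̂ = 672/861 = 0.7805.
Standard error under H₀: √(0.767×0.233/861) = 0.0144.
z = (0.7805 − 0.767)/0.0144 = 0.0135/0.0144 = 0.94.
p-value = P(Z > 0.936) ≈ 0.1746. With α = 0.05, fail to reject H₀.

z = 0.94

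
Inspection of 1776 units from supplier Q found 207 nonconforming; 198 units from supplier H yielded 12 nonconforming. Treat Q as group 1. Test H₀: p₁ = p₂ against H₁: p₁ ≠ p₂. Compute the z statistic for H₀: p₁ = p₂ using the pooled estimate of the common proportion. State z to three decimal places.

z = 2.378

p̂₁ = 207/1776 = 0.116554, p̂₂ = 12/198 = 0.060606.
Pooled p̂ = (207+12)/(1776+198) = 219/1974 = 0.110942.
SE = √(p̂(1−p̂)(1/n₁+1/n₂)) = √(0.110942·0.889058·0.00561357) = √(0.000553689) = 0.023531.
z = (0.116554 − 0.060606)/0.023531 = 0.055948/0.023531 = 2.378.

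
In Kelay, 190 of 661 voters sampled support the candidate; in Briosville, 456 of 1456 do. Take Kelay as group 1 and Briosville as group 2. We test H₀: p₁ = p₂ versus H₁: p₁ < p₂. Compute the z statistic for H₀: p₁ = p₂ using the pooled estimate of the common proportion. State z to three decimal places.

p̂₁ = 190/661 = 0.28744, p̂₂ = 456/1456 = 0.31319.
Pooled p̂ = (190+456)/(661+1456) = 646/2117 = 0.30515.
SE = √(p̂(1−p̂)(1/n₁+1/n₂)) = √(0.30515·0.69485·0.00219967) = √(0.000466403) = 0.02160.
z = (0.28744 − 0.31319)/0.02160 = -0.02575/0.02160 = -1.192.

z = -1.192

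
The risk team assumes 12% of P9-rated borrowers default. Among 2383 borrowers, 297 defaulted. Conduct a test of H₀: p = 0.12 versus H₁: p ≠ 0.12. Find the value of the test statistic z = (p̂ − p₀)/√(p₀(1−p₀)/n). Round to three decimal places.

z = 0.696

p̂ = 297/2383 ≈ 0.124633.
Under H₀, SE = √(0.12·0.88/2383) = √(4.43139e-05) = 0.006657.
z = (0.124633 − 0.12)/0.006657 = 0.004633/0.006657 = 0.696.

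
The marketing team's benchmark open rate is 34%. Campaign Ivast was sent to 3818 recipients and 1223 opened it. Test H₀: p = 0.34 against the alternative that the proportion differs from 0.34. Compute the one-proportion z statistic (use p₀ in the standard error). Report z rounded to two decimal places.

z = -2.57

p̂ = 1223/3818 = 0.32032.
Standard error under H₀: √(0.34×0.66/3818) = 0.00767.
z = (0.32032 − 0.34)/0.00767 = -0.01968/0.00767 = -2.57.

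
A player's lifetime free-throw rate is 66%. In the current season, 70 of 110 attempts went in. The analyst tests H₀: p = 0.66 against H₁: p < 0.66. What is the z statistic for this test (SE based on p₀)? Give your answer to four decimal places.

p̂ = 70/110 ≈ 0.636364.
Standard error under H₀: √(0.66×0.34/110) = 0.045166.
z = (0.636364 − 0.66)/0.045166 = -0.023636/0.045166 = -0.5233.
p-value = P(Z < -0.523) ≈ 0.3004.

z = -0.5233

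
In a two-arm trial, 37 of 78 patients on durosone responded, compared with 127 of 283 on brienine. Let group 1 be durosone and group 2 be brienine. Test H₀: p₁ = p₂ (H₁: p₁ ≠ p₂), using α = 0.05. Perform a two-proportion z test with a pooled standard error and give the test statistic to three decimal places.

z = 0.402

p̂₁ = 37/78 ≈ 0.47436, p̂₂ = 127/283 ≈ 0.44876.
Pooled p̂ = (37+127)/(78+283) = 164/361 = 0.45429.
SE = √(0.247911 × 0.0163541) = 0.06367.
z = (0.47436 − 0.44876)/0.06367 = 0.02560/0.06367 = 0.402.
Two-sided p-value ≈ 2·Φ(−0.402) = 0.6877, so at α = 0.05 we fail to reject H₀.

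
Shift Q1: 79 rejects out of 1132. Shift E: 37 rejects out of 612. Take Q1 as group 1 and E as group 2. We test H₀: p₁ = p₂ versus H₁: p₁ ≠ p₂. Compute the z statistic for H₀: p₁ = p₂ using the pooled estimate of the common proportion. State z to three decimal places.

p̂₁ = 79/1132 ≈ 0.06979, p̂₂ = 37/612 ≈ 0.06046.
Pooled p̂ = (79+37)/(1132+612) = 116/1744 = 0.06651.
SE = √(0.0620897 × 0.00251738) = 0.01250.
z = (0.06979 − 0.06046)/0.01250 = 0.00933/0.01250 = 0.746.
p-value = 2·P(Z > 0.746) ≈ 0.4555.

z = 0.746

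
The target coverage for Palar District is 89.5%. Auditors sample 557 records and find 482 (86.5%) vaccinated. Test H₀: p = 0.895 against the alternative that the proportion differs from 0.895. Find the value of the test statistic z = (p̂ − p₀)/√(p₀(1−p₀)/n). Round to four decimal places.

z = -2.2827

p̂ = 482/557 = 0.865350.
SE = √(p₀(1−p₀)/n) = √(0.093975/557) = 0.012989.
z = (0.865350 − 0.895)/0.012989 = -0.029650/0.012989 = -2.2827.
p-value = 2·P(Z > 2.283) ≈ 0.0224.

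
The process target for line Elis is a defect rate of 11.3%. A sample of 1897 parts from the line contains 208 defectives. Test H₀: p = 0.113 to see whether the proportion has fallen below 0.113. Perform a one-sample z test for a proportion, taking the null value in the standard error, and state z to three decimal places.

p̂ = 208/1897 ≈ 0.10965.
Under H₀, SE = √(0.113·0.887/1897) = √(5.28366e-05) = 0.00727.
z = (0.10965 − 0.113)/0.00727 = -0.00335/0.00727 = -0.461.
p-value = P(Z < -0.461) ≈ 0.3223.

z = -0.461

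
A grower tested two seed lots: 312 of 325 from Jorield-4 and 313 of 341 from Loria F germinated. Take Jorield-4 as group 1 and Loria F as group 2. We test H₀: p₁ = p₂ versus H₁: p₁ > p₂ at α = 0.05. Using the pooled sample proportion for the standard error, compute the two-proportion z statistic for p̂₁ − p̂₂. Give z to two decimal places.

p̂₁ = 312/325 ≈ 0.9600, p̂₂ = 313/341 ≈ 0.9179.
Pooled p̂ = (312+313)/(325+341) = 625/666 = 0.9384.
SE = √(0.0577717 × 0.00600947) = 0.0186.
z = (0.9600 − 0.9179)/0.0186 = 0.0421/0.0186 = 2.26.
p-value = P(Z > 2.260) ≈ 0.0119. With α = 0.05, reject H₀.

z = 2.26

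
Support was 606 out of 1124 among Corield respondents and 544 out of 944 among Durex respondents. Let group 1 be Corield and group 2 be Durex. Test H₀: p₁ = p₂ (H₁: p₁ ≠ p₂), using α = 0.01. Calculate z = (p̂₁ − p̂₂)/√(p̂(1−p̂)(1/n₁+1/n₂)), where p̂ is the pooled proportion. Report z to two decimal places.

p̂₁ = 606/1124 ≈ 0.53915, p̂₂ = 544/944 ≈ 0.57627.
Pooled p̂ = (606+544)/(1124+944) = 1150/2068 = 0.55609.
SE = √(p̂(1−p̂)(1/n₁+1/n₂)) = √(0.55609·0.44391·0.001949) = √(0.000481118) = 0.02193.
z = (0.53915 − 0.57627)/0.02193 = -0.03712/0.02193 = -1.69.
Two-sided p-value ≈ 2·Φ(−1.693) = 0.0905, so at α = 0.01 we fail to reject H₀.

z = -1.69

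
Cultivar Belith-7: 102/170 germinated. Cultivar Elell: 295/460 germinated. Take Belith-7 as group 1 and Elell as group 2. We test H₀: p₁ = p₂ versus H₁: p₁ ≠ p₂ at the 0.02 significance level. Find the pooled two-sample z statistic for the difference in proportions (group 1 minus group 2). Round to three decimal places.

p̂₁ = 102/170 ≈ 0.60000, p̂₂ = 295/460 ≈ 0.64130.
Pooled p̂ = (102+295)/(170+460) = 397/630 = 0.63016.
SE = √(p̂(1−p̂)(1/n₁+1/n₂)) = √(0.63016·0.36984·0.00805627) = √(0.00187758) = 0.04333.
z = (0.60000 − 0.64130)/0.04333 = -0.04130/0.04333 = -0.953.
Two-sided p-value ≈ 2·Φ(−0.953) = 0.3405. With α = 0.02, fail to reject H₀.

z = -0.953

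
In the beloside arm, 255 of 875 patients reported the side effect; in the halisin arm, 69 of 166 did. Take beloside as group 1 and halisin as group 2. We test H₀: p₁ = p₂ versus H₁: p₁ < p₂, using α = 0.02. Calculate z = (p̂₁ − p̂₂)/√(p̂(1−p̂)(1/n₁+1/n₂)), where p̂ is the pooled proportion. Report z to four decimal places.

z = -3.1695

p̂₁ = 255/875 ≈ 0.291429, p̂₂ = 69/166 ≈ 0.415663.
Pooled p̂ = (255+69)/(875+166) = 324/1041 = 0.311239.
SE = √(p̂(1−p̂)(1/n₁+1/n₂)) = √(0.311239·0.688761·0.00716695) = √(0.00153638) = 0.039197.
z = (0.291429 − 0.415663)/0.039197 = -0.124234/0.039197 = -3.1695.
p-value = P(Z < -3.170) ≈ 0.0008, so at α = 0.02 we reject H₀.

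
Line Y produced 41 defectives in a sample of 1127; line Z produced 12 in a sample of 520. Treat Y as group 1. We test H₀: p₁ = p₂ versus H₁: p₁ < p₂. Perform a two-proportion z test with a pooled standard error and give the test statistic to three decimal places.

z = 1.422

p̂₁ = 41/1127 = 0.036380, p̂₂ = 12/520 = 0.023077.
Pooled p̂ = (41+12)/(1127+520) = 53/1647 = 0.032180.
SE = √(p̂(1−p̂)(1/n₁+1/n₂)) = √(0.032180·0.967820·0.00281039) = √(8.75273e-05) = 0.009356.
z = (0.036380 − 0.023077)/0.009356 = 0.013303/0.009356 = 1.422.
p-value = P(Z < 1.422) ≈ 0.9225.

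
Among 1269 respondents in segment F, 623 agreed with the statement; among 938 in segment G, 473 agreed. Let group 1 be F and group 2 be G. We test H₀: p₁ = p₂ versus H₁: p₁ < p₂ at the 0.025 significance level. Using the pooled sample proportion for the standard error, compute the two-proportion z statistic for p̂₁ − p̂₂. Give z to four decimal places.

p̂₁ = 623/1269 ≈ 0.490938, p̂₂ = 473/938 ≈ 0.504264.
Pooled p̂ = (623+473)/(1269+938) = 1096/2207 = 0.496602.
SE = √(p̂(1−p̂)(1/n₁+1/n₂)) = √(0.496602·0.503398·0.00185412) = √(0.000463509) = 0.021529.
z = (0.490938 − 0.504264)/0.021529 = -0.013326/0.021529 = -0.6190.
p-value = P(Z < -0.619) ≈ 0.2680. With α = 0.025, fail to reject H₀.

z = -0.6190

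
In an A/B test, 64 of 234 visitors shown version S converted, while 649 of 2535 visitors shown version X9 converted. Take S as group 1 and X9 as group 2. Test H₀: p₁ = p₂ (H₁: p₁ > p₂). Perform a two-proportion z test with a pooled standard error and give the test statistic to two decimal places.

p̂₁ = 64/234 ≈ 0.2735, p̂₂ = 649/2535 ≈ 0.2560.
Pooled p̂ = (64+649)/(234+2535) = 713/2769 = 0.2575.
SE = √(p̂(1−p̂)(1/n₁+1/n₂)) = √(0.2575·0.7425·0.00466798) = √(0.000892475) = 0.0299.
z = (0.2735 − 0.2560)/0.0299 = 0.0175/0.0299 = 0.59.
p-value = P(Z > 0.585) ≈ 0.2791.

z = 0.59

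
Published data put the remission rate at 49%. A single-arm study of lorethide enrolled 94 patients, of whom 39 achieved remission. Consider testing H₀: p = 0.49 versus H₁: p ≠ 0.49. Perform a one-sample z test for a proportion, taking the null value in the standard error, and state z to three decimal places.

p̂ = 39/94 ≈ 0.41489.
SE = √(p₀(1−p₀)/n) = √(0.2499/94) = 0.05156.
z = (0.41489 − 0.49)/0.05156 = -0.07511/0.05156 = -1.457.
p-value = 2·P(Z > 1.457) ≈ 0.1452.

z = -1.457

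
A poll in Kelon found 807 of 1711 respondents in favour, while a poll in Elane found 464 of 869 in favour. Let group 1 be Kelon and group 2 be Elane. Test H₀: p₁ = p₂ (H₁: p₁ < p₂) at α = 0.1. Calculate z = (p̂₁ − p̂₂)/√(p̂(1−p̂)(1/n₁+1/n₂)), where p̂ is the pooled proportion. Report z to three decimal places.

z = -2.991

p̂₁ = 807/1711 = 0.47165, p̂₂ = 464/869 = 0.53395.
Pooled p̂ = (807+464)/(1711+869) = 1271/2580 = 0.49264.
SE = √(p̂(1−p̂)(1/n₁+1/n₂)) = √(0.49264·0.50736·0.0017352) = √(0.000433706) = 0.02083.
z = (0.47165 − 0.53395)/0.02083 = -0.06230/0.02083 = -2.991.
p-value = P(Z < -2.991) ≈ 0.0014, so at α = 0.1 we reject H₀.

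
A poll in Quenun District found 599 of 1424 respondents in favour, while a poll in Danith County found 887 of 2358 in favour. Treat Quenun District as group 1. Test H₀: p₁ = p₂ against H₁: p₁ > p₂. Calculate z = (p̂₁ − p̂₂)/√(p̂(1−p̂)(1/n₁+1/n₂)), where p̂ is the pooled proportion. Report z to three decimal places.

p̂₁ = 599/1424 ≈ 0.42065, p̂₂ = 887/2358 ≈ 0.37617.
Pooled p̂ = (599+887)/(1424+2358) = 1486/3782 = 0.39291.
SE = √(p̂(1−p̂)(1/n₁+1/n₂)) = √(0.39291·0.60709·0.00112634) = √(0.000268668) = 0.01639.
z = (0.42065 − 0.37617)/0.01639 = 0.04448/0.01639 = 2.714.
p-value = P(Z > 2.714) ≈ 0.0033.

z = 2.714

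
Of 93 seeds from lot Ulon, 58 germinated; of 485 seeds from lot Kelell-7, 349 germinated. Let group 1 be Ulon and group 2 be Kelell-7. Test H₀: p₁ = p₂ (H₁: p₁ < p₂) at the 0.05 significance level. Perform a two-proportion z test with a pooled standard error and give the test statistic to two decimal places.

z = -1.86

p̂₁ = 58/93 = 0.62366, p̂₂ = 349/485 = 0.71959.
Pooled p̂ = (58+349)/(93+485) = 407/578 = 0.70415.
SE = √(p̂(1−p̂)(1/n₁+1/n₂)) = √(0.70415·0.29585·0.0128145) = √(0.00266955) = 0.05167.
z = (0.62366 − 0.71959)/0.05167 = -0.09593/0.05167 = -1.86.
p-value = P(Z < -1.857) ≈ 0.0317; since p < α = 0.05, reject H₀.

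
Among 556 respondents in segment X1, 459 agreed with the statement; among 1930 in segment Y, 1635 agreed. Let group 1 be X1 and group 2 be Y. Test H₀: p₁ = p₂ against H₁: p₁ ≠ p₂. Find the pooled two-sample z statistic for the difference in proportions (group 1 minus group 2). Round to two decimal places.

p̂₁ = 459/556 = 0.82554, p̂₂ = 1635/1930 = 0.84715.
Pooled p̂ = (459+1635)/(556+1930) = 2094/2486 = 0.84232.
SE = √(p̂(1−p̂)(1/n₁+1/n₂)) = √(0.84232·0.15768·0.0023167) = √(0.000307701) = 0.01754.
z = (0.82554 − 0.84715)/0.01754 = -0.02161/0.01754 = -1.23.
p-value = 2·P(Z > 1.232) ≈ 0.2180.

z = -1.23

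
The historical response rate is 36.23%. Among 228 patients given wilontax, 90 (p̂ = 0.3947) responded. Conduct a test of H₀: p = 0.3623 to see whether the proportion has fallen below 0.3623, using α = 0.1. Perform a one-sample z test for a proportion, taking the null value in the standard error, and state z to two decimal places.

p̂ = 90/228 ≈ 0.3947.
SE = √(p₀(1−p₀)/n) = √(0.23104/228) = 0.0318.
z = (0.3947 − 0.3623)/0.0318 = 0.0324/0.0318 = 1.02.
p-value = P(Z < 1.019) ≈ 0.8459. With α = 0.1, fail to reject H₀.

z = 1.02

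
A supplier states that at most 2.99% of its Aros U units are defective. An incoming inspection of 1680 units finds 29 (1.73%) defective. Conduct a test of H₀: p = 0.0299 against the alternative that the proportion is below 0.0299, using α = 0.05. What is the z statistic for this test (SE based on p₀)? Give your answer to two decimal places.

p̂ = 29/1680 = 0.01726.
Under H₀, SE = √(0.0299·0.9701/1680) = √(1.72655e-05) = 0.00416.
z = (0.01726 − 0.0299)/0.00416 = -0.01264/0.00416 = -3.04.
p-value = P(Z < -3.042) ≈ 0.0012, so at α = 0.05 we reject H₀.

z = -3.04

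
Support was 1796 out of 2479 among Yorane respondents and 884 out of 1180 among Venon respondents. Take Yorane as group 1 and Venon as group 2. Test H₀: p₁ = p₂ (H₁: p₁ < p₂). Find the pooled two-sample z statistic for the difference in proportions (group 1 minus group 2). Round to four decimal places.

z = -1.5755

p̂₁ = 1796/2479 = 0.724486, p̂₂ = 884/1180 = 0.749153.
Pooled p̂ = (1796+884)/(2479+1180) = 2680/3659 = 0.732441.
SE = √(p̂(1−p̂)(1/n₁+1/n₂)) = √(0.732441·0.267559·0.00125085) = √(0.00024513) = 0.015657.
z = (0.724486 − 0.749153)/0.015657 = -0.024667/0.015657 = -1.5755.
p-value = P(Z < -1.575) ≈ 0.0576.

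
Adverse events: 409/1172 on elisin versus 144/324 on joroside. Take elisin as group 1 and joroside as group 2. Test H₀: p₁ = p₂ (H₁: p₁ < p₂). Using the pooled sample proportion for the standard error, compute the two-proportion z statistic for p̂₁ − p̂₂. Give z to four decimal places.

p̂₁ = 409/1172 = 0.348976, p̂₂ = 144/324 = 0.444444.
Pooled p̂ = (409+144)/(1172+324) = 553/1496 = 0.369652.
SE = √(p̂(1−p̂)(1/n₁+1/n₂)) = √(0.369652·0.630348·0.00393966) = √(0.000917979) = 0.030298.
z = (0.348976 − 0.444444)/0.030298 = -0.095468/0.030298 = -3.1510.

z = -3.1510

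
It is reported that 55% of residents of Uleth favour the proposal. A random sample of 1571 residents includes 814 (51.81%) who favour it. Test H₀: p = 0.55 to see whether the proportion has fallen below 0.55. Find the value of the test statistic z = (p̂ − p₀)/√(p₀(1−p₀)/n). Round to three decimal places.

p̂ = 814/1571 = 0.518141.
Under H₀, SE = √(0.55·0.45/1571) = √(0.000157543) = 0.012552.
z = (0.518141 − 0.55)/0.012552 = -0.031859/0.012552 = -2.538.
p-value = P(Z < -2.538) ≈ 0.0056.

z = -2.538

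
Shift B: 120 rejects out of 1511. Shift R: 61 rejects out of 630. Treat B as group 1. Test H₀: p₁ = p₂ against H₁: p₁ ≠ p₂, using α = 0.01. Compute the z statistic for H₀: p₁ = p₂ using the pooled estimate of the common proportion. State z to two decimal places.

p̂₁ = 120/1511 = 0.0794, p̂₂ = 61/630 = 0.0968.
Pooled p̂ = (120+61)/(1511+630) = 181/2141 = 0.0845.
SE = √(p̂(1−p̂)(1/n₁+1/n₂)) = √(0.0845·0.9155·0.00224911) = √(0.000174066) = 0.0132.
z = (0.0794 − 0.0968)/0.0132 = -0.0174/0.0132 = -1.32.
p-value = 2·P(Z > 1.319) ≈ 0.1870. With α = 0.01, fail to reject H₀.

z = -1.32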